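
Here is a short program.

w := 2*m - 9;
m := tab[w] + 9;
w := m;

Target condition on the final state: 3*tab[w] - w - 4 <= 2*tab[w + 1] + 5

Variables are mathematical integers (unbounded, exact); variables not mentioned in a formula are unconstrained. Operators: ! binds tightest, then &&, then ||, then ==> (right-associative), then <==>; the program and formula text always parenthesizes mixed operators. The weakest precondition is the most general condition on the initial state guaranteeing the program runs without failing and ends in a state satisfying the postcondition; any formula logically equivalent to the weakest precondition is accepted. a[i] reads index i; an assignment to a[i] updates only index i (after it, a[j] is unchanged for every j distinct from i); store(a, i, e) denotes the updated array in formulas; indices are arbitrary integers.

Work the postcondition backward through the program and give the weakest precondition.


Working backward. After the program, the postcondition 3*tab[w] - w - 4 <= 2*tab[w + 1] + 5 must hold; in canonical form it is 3*tab[w] <= 2*tab[w + 1] + w + 9.
Before w := m: 3*tab[m] <= 2*tab[m + 1] + m + 9
Before m := tab[w] + 9: 3*tab[tab[w] + 9] <= 2*tab[tab[w] + 10] + tab[w] + 18
Before w := 2*m - 9: 3*tab[tab[2*m - 9] + 9] <= 2*tab[tab[2*m - 9] + 10] + tab[2*m - 9] + 18
Answer: WP = 3*tab[tab[2*m - 9] + 9] <= 2*tab[tab[2*m - 9] + 10] + tab[2*m - 9] + 18


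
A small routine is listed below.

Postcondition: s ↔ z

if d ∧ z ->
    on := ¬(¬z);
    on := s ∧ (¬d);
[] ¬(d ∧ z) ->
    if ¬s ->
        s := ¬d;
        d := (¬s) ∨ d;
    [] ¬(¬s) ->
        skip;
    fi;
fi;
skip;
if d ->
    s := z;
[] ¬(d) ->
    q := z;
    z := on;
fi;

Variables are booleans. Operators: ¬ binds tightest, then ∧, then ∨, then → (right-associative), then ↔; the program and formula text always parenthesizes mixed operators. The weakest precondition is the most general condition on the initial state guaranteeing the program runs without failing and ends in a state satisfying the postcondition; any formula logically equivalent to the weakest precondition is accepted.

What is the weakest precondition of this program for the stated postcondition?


Working backward. After the program, s ↔ z must hold.
Then branch requires true; else branch requires s ↔ on.
Before the if: (¬d) → (s ↔ on)
Before skip: (¬d) → (s ↔ on)
Then branch requires (¬d) → (s ↔ (s ∧ (¬d))); else branch requires ((¬s) → ((¬d) → ((¬d) ↔ on))) ∧ (s → ((¬d) → (s ↔ on))).
Before the if: ((d ∧ z) → ((¬d) → (s ↔ (s ∧ (¬d))))) ∧ ((¬(d ∧ z)) → (((¬s) → ((¬d) → ((¬d) ↔ on))) ∧ (s → ((¬d) → (s ↔ on)))))
Answer: WP = ((d ∧ z) → ((¬d) → (s ↔ (s ∧ (¬d))))) ∧ ((¬(d ∧ z)) → (((¬s) → ((¬d) → ((¬d) ↔ on))) ∧ (s → ((¬d) → (s ↔ on)))))


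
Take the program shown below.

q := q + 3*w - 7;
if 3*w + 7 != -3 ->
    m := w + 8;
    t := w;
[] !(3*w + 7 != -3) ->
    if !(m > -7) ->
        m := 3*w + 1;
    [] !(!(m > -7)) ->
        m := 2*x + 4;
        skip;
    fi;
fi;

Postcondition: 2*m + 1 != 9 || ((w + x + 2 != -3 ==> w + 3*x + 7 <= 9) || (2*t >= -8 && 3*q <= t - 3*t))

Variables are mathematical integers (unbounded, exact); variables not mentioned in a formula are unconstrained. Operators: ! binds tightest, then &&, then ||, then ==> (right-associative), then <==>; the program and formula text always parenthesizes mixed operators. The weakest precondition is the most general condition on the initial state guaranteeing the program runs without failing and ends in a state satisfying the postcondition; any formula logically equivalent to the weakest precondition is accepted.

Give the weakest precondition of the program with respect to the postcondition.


Working backward. After the program, the postcondition 2*m + 1 != 9 || ((w + x + 2 != -3 ==> w + 3*x + 7 <= 9) || (2*t >= -8 && 3*q <= t - 3*t)) must hold; in canonical form it is 2*m != 8 || (w + x != -5 ==> w + 3*x <= 2) || (2*t >= -8 && 3*q + 2*t <= 0).
Then branch requires 2*w != -8 || (w + x != -5 ==> w + 3*x <= 2) || (2*w >= -8 && 3*q + 2*w <= 0); else branch requires ((!(m > -7)) ==> (6*w != 6 || (w + x != -5 ==> w + 3*x <= 2) || (2*t >= -8 && 3*q + 2*t <= 0))) && (m > -7 ==> (4*x != 0 || (w + x != -5 ==> w + 3*x <= 2) || (2*t >= -8 && 3*q + 2*t <= 0))).
Before the if: (3*w != -10 ==> (2*w != -8 || (w + x != -5 ==> w + 3*x <= 2) || (2*w >= -8 && 3*q + 2*w <= 0))) && ((!(3*w != -10)) ==> (((!(m > -7)) ==> (6*w != 6 || (w + x != -5 ==> w + 3*x <= 2) || (2*t >= -8 && 3*q + 2*t <= 0))) && (m > -7 ==> (4*x != 0 || (w + x != -5 ==> w + 3*x <= 2) || (2*t >= -8 && 3*q + 2*t <= 0)))))
Before q := q + 3*w - 7: (3*w != -10 ==> (2*w != -8 || (w + x != -5 ==> w + 3*x <= 2) || (2*w >= -8 && 3*q + 11*w <= 21))) && ((!(3*w != -10)) ==> (((!(m > -7)) ==> (6*w != 6 || (w + x != -5 ==> w + 3*x <= 2) || (2*t >= -8 && 3*q + 2*t + 9*w <= 21))) && (m > -7 ==> (4*x != 0 || (w + x != -5 ==> w + 3*x <= 2) || (2*t >= -8 && 3*q + 2*t + 9*w <= 21)))))
Answer: WP = (3*w != -10 ==> (2*w != -8 || (w + x != -5 ==> w + 3*x <= 2) || (2*w >= -8 && 3*q + 11*w <= 21))) && ((!(3*w != -10)) ==> (((!(m > -7)) ==> (6*w != 6 || (w + x != -5 ==> w + 3*x <= 2) || (2*t >= -8 && 3*q + 2*t + 9*w <= 21))) && (m > -7 ==> (4*x != 0 || (w + x != -5 ==> w + 3*x <= 2) || (2*t >= -8 && 3*q + 2*t + 9*w <= 21)))))


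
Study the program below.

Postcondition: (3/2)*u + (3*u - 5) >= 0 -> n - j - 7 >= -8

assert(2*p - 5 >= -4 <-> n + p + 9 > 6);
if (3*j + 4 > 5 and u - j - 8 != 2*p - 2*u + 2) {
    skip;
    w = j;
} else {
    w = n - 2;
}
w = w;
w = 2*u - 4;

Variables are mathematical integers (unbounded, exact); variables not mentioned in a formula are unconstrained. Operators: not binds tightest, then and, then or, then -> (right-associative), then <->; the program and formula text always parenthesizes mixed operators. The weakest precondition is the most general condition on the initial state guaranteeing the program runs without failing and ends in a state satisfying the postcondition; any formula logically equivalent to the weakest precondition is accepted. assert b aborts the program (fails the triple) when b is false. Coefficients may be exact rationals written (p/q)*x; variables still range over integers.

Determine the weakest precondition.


Working backward. After the program, the postcondition (3/2)*u + (3*u - 5) >= 0 -> n - j - 7 >= -8 must hold; in canonical form it is (9/2)*u >= 5 -> n >= j - 1.
Before w := 2*u - 4: (9/2)*u >= 5 -> n >= j - 1
Before w := w: (9/2)*u >= 5 -> n >= j - 1
Then branch requires (9/2)*u >= 5 -> n >= j - 1; else branch requires (9/2)*u >= 5 -> n >= j - 1.
Before the if: ((3*j > 1 and 3*u != j + 2*p + 10) -> ((9/2)*u >= 5 -> n >= j - 1)) and ((not (3*j > 1 and 3*u != j + 2*p + 10)) -> ((9/2)*u >= 5 -> n >= j - 1))
Before assert 2*p - 5 >= -4 <-> n + p + 9 > 6: (2*p >= 1 <-> n + p > -3) and ((3*j > 1 and 3*u != j + 2*p + 10) -> ((9/2)*u >= 5 -> n >= j - 1)) and ((not (3*j > 1 and 3*u != j + 2*p + 10)) -> ((9/2)*u >= 5 -> n >= j - 1))
Answer: WP = (2*p >= 1 <-> n + p > -3) and ((3*j > 1 and 3*u != j + 2*p + 10) -> ((9/2)*u >= 5 -> n >= j - 1)) and ((not (3*j > 1 and 3*u != j + 2*p + 10)) -> ((9/2)*u >= 5 -> n >= j - 1))


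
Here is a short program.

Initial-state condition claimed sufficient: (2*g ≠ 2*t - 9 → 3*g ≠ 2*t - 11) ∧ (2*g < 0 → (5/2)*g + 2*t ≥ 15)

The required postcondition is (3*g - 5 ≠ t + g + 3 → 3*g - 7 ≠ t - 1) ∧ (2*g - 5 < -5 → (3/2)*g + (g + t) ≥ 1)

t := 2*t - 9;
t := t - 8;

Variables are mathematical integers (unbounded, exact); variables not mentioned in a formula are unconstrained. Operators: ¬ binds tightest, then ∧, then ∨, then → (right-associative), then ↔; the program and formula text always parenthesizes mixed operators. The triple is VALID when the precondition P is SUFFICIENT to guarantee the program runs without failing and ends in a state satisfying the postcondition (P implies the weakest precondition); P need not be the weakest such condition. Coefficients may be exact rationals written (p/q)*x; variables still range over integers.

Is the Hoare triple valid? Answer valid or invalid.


Working backward. After the program, the postcondition (3*g - 5 ≠ t + g + 3 → 3*g - 7 ≠ t - 1) ∧ (2*g - 5 < -5 → (3/2)*g + (g + t) ≥ 1) must hold; in canonical form it is (2*g ≠ t + 8 → 3*g ≠ t + 6) ∧ (2*g < 0 → (5/2)*g + t ≥ 1).
Before t := t - 8: (2*g ≠ t → 3*g ≠ t - 2) ∧ (2*g < 0 → (5/2)*g + t ≥ 9)
Before t := 2*t - 9: (2*g ≠ 2*t - 9 → 3*g ≠ 2*t - 11) ∧ (2*g < 0 → (5/2)*g + 2*t ≥ 18)
The weakest precondition is (2*g ≠ 2*t - 9 → 3*g ≠ 2*t - 11) ∧ (2*g < 0 → (5/2)*g + 2*t ≥ 18).
Check whether (2*g ≠ 2*t - 9 → 3*g ≠ 2*t - 11) ∧ (2*g < 0 → (5/2)*g + 2*t ≥ 15) implies it.
Countermodel: at the initial state g = -2, t = 10, the precondition holds but the weakest precondition fails.
Answer: invalid


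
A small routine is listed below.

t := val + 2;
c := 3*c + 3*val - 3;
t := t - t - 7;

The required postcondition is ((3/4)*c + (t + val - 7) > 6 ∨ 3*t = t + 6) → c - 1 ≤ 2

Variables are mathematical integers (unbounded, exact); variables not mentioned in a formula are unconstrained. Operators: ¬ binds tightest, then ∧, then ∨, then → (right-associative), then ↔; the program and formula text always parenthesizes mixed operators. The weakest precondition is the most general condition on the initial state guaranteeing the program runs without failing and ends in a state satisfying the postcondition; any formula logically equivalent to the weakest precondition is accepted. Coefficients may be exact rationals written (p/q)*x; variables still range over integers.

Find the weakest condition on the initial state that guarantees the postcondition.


Working backward. After the program, the postcondition ((3/4)*c + (t + val - 7) > 6 ∨ 3*t = t + 6) → c - 1 ≤ 2 must hold; in canonical form it is ((3/4)*c + t + val > 13 ∨ 2*t = 6) → c ≤ 3.
Before t := t - t - 7: (3/4)*c + val > 20 → c ≤ 3
Before c := 3*c + 3*val - 3: (9/4)*c + (13/4)*val > 89/4 → 3*c + 3*val ≤ 6
Before t := val + 2: (9/4)*c + (13/4)*val > 89/4 → 3*c + 3*val ≤ 6
Answer: WP = (9/4)*c + (13/4)*val > 89/4 → 3*c + 3*val ≤ 6


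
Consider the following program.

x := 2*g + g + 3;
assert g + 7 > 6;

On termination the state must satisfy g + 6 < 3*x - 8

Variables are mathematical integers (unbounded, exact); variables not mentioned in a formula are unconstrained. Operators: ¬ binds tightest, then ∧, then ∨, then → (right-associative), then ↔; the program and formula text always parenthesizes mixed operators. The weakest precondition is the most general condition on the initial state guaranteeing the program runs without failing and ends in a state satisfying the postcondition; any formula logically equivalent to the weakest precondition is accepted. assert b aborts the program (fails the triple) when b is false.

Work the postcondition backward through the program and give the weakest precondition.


Working backward. After the program, the postcondition g + 6 < 3*x - 8 must hold; in canonical form it is g < 3*x - 14.
Before assert g + 7 > 6: g > -1 ∧ g < 3*x - 14
Before x := 2*g + g + 3: g > -1 ∧ 8*g > 5
Answer: WP = g > -1 ∧ 8*g > 5


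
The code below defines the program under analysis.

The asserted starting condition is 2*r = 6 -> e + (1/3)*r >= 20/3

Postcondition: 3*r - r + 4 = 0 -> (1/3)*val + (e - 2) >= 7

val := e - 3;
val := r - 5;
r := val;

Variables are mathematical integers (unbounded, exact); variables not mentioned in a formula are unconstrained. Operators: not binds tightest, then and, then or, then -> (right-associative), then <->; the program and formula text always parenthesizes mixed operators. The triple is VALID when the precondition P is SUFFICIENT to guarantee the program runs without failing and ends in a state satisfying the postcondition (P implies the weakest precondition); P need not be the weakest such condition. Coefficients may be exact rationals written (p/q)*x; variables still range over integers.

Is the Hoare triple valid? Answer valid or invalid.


Working backward. After the program, the postcondition 3*r - r + 4 = 0 -> (1/3)*val + (e - 2) >= 7 must hold; in canonical form it is 2*r = -4 -> e + (1/3)*val >= 9.
Before r := val: 2*val = -4 -> e + (1/3)*val >= 9
Before val := r - 5: 2*r = 6 -> e + (1/3)*r >= 32/3
Before val := e - 3: 2*r = 6 -> e + (1/3)*r >= 32/3
The weakest precondition is 2*r = 6 -> e + (1/3)*r >= 32/3.
Check whether 2*r = 6 -> e + (1/3)*r >= 20/3 implies it.
Countermodel: at the initial state e = 6, r = 3, the precondition holds but the weakest precondition fails.
Answer: invalid


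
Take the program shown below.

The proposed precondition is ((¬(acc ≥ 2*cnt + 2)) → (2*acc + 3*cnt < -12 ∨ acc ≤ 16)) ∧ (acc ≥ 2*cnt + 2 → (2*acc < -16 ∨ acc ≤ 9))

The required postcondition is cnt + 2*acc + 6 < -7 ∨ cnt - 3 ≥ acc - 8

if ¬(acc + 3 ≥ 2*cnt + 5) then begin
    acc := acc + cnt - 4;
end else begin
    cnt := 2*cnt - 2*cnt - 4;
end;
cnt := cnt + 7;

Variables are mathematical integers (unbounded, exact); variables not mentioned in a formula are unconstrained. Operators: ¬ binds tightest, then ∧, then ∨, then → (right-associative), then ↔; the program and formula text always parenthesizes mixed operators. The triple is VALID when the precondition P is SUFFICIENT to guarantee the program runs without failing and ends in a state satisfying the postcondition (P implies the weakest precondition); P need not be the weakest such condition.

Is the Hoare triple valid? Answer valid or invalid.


Working backward. After the program, the postcondition cnt + 2*acc + 6 < -7 ∨ cnt - 3 ≥ acc - 8 must hold; in canonical form it is 2*acc + cnt < -13 ∨ cnt ≥ acc - 5.
Before cnt := cnt + 7: 2*acc + cnt < -20 ∨ cnt ≥ acc - 12
Then branch requires 2*acc + 3*cnt < -12 ∨ acc ≤ 16; else branch requires 2*acc < -16 ∨ acc ≤ 8.
Before the if: ((¬(acc ≥ 2*cnt + 2)) → (2*acc + 3*cnt < -12 ∨ acc ≤ 16)) ∧ (acc ≥ 2*cnt + 2 → (2*acc < -16 ∨ acc ≤ 8))
The weakest precondition is ((¬(acc ≥ 2*cnt + 2)) → (2*acc + 3*cnt < -12 ∨ acc ≤ 16)) ∧ (acc ≥ 2*cnt + 2 → (2*acc < -16 ∨ acc ≤ 8)).
Check whether ((¬(acc ≥ 2*cnt + 2)) → (2*acc + 3*cnt < -12 ∨ acc ≤ 16)) ∧ (acc ≥ 2*cnt + 2 → (2*acc < -16 ∨ acc ≤ 9)) implies it.
Countermodel: at the initial state acc = 9, cnt = 3, the precondition holds but the weakest precondition fails.
Answer: invalid


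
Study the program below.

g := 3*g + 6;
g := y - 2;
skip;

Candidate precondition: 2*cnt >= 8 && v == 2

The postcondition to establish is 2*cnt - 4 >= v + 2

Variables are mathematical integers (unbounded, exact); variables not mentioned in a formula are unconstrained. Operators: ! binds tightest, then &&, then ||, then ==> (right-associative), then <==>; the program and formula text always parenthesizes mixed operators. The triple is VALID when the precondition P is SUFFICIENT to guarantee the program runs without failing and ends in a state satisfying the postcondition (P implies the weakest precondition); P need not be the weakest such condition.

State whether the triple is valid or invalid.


Working backward. After the program, the postcondition 2*cnt - 4 >= v + 2 must hold; in canonical form it is 2*cnt >= v + 6.
Before skip: 2*cnt >= v + 6
Before g := y - 2: 2*cnt >= v + 6
Before g := 3*g + 6: 2*cnt >= v + 6
The weakest precondition is 2*cnt >= v + 6.
Check whether 2*cnt >= 8 && v == 2 implies it.
Every state satisfying the precondition satisfies the weakest precondition: the implication holds.
Answer: valid


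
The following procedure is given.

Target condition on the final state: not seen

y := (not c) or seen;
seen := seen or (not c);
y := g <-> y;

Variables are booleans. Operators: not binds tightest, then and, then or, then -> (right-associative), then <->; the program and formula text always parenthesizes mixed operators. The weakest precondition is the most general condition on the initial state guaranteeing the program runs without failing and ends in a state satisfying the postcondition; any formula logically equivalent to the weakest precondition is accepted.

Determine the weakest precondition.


Working backward. After the program, not seen must hold.
Before y := g <-> y: not seen
Before seen := seen or (not c): not (seen or (not c))
Before y := (not c) or seen: not (seen or (not c))
Answer: WP = not (seen or (not c))


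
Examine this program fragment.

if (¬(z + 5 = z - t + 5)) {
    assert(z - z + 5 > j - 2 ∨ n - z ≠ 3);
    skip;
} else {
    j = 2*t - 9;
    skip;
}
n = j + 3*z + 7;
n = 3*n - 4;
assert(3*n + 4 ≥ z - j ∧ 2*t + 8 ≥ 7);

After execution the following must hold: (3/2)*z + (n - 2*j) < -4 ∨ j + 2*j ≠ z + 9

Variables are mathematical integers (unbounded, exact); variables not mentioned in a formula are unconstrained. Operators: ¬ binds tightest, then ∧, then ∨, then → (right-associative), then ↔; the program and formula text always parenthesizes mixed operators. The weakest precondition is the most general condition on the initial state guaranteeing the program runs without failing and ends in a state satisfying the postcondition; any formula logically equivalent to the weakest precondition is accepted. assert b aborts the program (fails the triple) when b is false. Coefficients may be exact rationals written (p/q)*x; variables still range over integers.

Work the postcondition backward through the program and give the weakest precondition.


Working backward. After the program, the postcondition (3/2)*z + (n - 2*j) < -4 ∨ j + 2*j ≠ z + 9 must hold; in canonical form it is n + (3/2)*z < 2*j - 4 ∨ 3*j ≠ z + 9.
Before assert 3*n + 4 ≥ z - j ∧ 2*t + 8 ≥ 7: j + 3*n ≥ z - 4 ∧ 2*t ≥ -1 ∧ (n + (3/2)*z < 2*j - 4 ∨ 3*j ≠ z + 9)
Before n := 3*n - 4: j + 9*n ≥ z + 8 ∧ 2*t ≥ -1 ∧ (3*n + (3/2)*z < 2*j ∨ 3*j ≠ z + 9)
Before n := j + 3*z + 7: 10*j + 26*z ≥ -55 ∧ 2*t ≥ -1 ∧ (j + (21/2)*z < -21 ∨ 3*j ≠ z + 9)
Then branch requires (j < 7 ∨ n ≠ z + 3) ∧ 10*j + 26*z ≥ -55 ∧ 2*t ≥ -1 ∧ (j + (21/2)*z < -21 ∨ 3*j ≠ z + 9); else branch requires 20*t + 26*z ≥ 35 ∧ 2*t ≥ -1 ∧ (2*t + (21/2)*z < -12 ∨ 6*t ≠ z + 36).
Before the if: ((¬(t = 0)) → ((j < 7 ∨ n ≠ z + 3) ∧ 10*j + 26*z ≥ -55 ∧ 2*t ≥ -1 ∧ (j + (21/2)*z < -21 ∨ 3*j ≠ z + 9))) ∧ (t = 0 → (20*t + 26*z ≥ 35 ∧ 2*t ≥ -1 ∧ (2*t + (21/2)*z < -12 ∨ 6*t ≠ z + 36)))
Answer: WP = ((¬(t = 0)) → ((j < 7 ∨ n ≠ z + 3) ∧ 10*j + 26*z ≥ -55 ∧ 2*t ≥ -1 ∧ (j + (21/2)*z < -21 ∨ 3*j ≠ z + 9))) ∧ (t = 0 → (20*t + 26*z ≥ 35 ∧ 2*t ≥ -1 ∧ (2*t + (21/2)*z < -12 ∨ 6*t ≠ z + 36)))


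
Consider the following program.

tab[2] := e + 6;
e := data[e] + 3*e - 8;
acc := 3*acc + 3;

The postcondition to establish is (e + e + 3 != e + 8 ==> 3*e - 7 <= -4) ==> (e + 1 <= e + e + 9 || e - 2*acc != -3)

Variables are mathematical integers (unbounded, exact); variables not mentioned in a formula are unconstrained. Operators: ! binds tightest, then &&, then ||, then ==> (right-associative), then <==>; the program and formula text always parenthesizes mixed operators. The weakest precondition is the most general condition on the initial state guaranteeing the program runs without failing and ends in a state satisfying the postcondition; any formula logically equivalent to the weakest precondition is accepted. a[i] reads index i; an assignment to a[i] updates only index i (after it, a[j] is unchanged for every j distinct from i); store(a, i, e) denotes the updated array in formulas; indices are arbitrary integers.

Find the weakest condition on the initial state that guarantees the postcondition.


Working backward. After the program, the postcondition (e + e + 3 != e + 8 ==> 3*e - 7 <= -4) ==> (e + 1 <= e + e + 9 || e - 2*acc != -3) must hold; in canonical form it is (e != 5 ==> 3*e <= 3) ==> (e >= -8 || e != 2*acc - 3).
Before acc := 3*acc + 3: (e != 5 ==> 3*e <= 3) ==> (e >= -8 || e != 6*acc + 3)
Before e := data[e] + 3*e - 8: (data[e] + 3*e != 13 ==> 3*data[e] + 9*e <= 27) ==> (data[e] + 3*e >= 0 || data[e] + 3*e != 6*acc + 11)
Before tab[2] := e + 6: (data[e] + 3*e != 13 ==> 3*data[e] + 9*e <= 27) ==> (data[e] + 3*e >= 0 || data[e] + 3*e != 6*acc + 11)
Answer: WP = (data[e] + 3*e != 13 ==> 3*data[e] + 9*e <= 27) ==> (data[e] + 3*e >= 0 || data[e] + 3*e != 6*acc + 11)


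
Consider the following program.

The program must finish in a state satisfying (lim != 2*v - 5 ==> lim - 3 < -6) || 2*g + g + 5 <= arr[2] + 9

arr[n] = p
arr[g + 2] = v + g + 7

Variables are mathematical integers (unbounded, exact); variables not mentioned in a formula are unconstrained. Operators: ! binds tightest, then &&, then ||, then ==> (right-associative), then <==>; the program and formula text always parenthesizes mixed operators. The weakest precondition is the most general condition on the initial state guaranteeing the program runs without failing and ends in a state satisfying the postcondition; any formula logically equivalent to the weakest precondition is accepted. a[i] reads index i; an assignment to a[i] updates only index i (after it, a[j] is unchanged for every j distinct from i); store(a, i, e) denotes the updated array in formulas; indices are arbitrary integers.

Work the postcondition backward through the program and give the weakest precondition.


Working backward. After the program, the postcondition (lim != 2*v - 5 ==> lim - 3 < -6) || 2*g + g + 5 <= arr[2] + 9 must hold; in canonical form it is (lim != 2*v - 5 ==> lim < -3) || 3*g <= arr[2] + 4.
Before arr[g + 2] := v + g + 7: (lim != 2*v - 5 ==> lim < -3) || 3*g <= store(arr, g + 2, g + v + 7)[2] + 4
Before arr[n] := p: (lim != 2*v - 5 ==> lim < -3) || 3*g <= store(store(arr, n, p), g + 2, g + v + 7)[2] + 4
Answer: WP = (lim != 2*v - 5 ==> lim < -3) || 3*g <= store(store(arr, n, p), g + 2, g + v + 7)[2] + 4


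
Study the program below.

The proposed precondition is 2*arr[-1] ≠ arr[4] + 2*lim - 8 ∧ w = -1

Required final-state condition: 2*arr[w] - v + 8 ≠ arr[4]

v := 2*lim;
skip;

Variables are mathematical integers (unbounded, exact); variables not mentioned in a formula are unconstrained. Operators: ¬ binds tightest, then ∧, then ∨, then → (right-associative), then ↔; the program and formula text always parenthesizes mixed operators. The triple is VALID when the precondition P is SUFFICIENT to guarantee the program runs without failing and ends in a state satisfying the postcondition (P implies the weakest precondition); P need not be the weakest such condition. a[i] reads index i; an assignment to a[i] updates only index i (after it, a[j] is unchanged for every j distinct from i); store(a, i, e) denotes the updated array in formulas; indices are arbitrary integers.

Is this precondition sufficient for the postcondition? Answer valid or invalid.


Working backward. After the program, the postcondition 2*arr[w] - v + 8 ≠ arr[4] must hold; in canonical form it is 2*arr[w] ≠ arr[4] + v - 8.
Before skip: 2*arr[w] ≠ arr[4] + v - 8
Before v := 2*lim: 2*arr[w] ≠ arr[4] + 2*lim - 8
The weakest precondition is 2*arr[w] ≠ arr[4] + 2*lim - 8.
Check whether 2*arr[-1] ≠ arr[4] + 2*lim - 8 ∧ w = -1 implies it.
Every state satisfying the precondition satisfies the weakest precondition: the implication holds.
Answer: valid


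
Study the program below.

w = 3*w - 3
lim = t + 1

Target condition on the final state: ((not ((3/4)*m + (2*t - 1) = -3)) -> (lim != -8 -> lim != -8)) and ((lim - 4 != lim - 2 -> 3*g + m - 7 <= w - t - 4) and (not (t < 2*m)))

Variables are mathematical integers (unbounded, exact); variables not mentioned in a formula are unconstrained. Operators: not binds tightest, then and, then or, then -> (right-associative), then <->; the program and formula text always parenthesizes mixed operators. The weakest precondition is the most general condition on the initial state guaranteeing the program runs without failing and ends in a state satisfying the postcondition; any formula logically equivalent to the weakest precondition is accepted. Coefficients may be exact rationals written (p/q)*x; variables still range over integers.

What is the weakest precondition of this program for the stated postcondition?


Working backward. After the program, the postcondition ((not ((3/4)*m + (2*t - 1) = -3)) -> (lim != -8 -> lim != -8)) and ((lim - 4 != lim - 2 -> 3*g + m - 7 <= w - t - 4) and (not (t < 2*m))) must hold; in canonical form it is 3*g + m + t <= w + 3 and (not (t < 2*m)).
Before lim := t + 1: 3*g + m + t <= w + 3 and (not (t < 2*m))
Before w := 3*w - 3: 3*g + m + t <= 3*w and (not (t < 2*m))
Answer: WP = 3*g + m + t <= 3*w and (not (t < 2*m))


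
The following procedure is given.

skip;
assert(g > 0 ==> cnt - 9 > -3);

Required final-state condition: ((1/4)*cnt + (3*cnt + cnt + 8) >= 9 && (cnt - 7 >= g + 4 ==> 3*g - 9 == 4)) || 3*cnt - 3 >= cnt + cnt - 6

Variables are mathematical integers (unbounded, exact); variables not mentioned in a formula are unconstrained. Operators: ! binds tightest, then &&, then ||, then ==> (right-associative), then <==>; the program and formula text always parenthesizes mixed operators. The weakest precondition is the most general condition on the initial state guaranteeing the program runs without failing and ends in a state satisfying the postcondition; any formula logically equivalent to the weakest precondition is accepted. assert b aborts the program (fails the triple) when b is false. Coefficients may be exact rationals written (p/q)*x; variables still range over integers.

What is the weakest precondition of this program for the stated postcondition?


Working backward. After the program, the postcondition ((1/4)*cnt + (3*cnt + cnt + 8) >= 9 && (cnt - 7 >= g + 4 ==> 3*g - 9 == 4)) || 3*cnt - 3 >= cnt + cnt - 6 must hold; in canonical form it is ((17/4)*cnt >= 1 && (cnt >= g + 11 ==> 3*g == 13)) || cnt >= -3.
Before assert g > 0 ==> cnt - 9 > -3: (g > 0 ==> cnt > 6) && (((17/4)*cnt >= 1 && (cnt >= g + 11 ==> 3*g == 13)) || cnt >= -3)
Before skip: (g > 0 ==> cnt > 6) && (((17/4)*cnt >= 1 && (cnt >= g + 11 ==> 3*g == 13)) || cnt >= -3)
Answer: WP = (g > 0 ==> cnt > 6) && (((17/4)*cnt >= 1 && (cnt >= g + 11 ==> 3*g == 13)) || cnt >= -3)


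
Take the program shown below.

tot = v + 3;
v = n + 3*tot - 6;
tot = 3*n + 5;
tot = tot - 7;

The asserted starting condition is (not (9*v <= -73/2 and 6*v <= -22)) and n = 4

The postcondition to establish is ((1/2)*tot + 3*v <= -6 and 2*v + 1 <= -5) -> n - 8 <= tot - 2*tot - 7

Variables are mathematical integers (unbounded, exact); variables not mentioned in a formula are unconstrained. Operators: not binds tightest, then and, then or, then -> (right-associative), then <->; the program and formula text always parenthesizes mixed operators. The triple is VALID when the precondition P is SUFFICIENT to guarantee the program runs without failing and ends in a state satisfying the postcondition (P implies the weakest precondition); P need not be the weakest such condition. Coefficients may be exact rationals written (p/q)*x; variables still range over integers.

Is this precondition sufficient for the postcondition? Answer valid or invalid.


Working backward. After the program, the postcondition ((1/2)*tot + 3*v <= -6 and 2*v + 1 <= -5) -> n - 8 <= tot - 2*tot - 7 must hold; in canonical form it is ((1/2)*tot + 3*v <= -6 and 2*v <= -6) -> n + tot <= 1.
Before tot := tot - 7: ((1/2)*tot + 3*v <= -5/2 and 2*v <= -6) -> n + tot <= 8
Before tot := 3*n + 5: ((3/2)*n + 3*v <= -5 and 2*v <= -6) -> 4*n <= 3
Before v := n + 3*tot - 6: ((9/2)*n + 9*tot <= 13 and 2*n + 6*tot <= 6) -> 4*n <= 3
Before tot := v + 3: ((9/2)*n + 9*v <= -14 and 2*n + 6*v <= -12) -> 4*n <= 3
The weakest precondition is ((9/2)*n + 9*v <= -14 and 2*n + 6*v <= -12) -> 4*n <= 3.
Check whether (not (9*v <= -73/2 and 6*v <= -22)) and n = 4 implies it.
Countermodel: at the initial state n = 4, v = -4, the precondition holds but the weakest precondition fails.
Answer: invalid


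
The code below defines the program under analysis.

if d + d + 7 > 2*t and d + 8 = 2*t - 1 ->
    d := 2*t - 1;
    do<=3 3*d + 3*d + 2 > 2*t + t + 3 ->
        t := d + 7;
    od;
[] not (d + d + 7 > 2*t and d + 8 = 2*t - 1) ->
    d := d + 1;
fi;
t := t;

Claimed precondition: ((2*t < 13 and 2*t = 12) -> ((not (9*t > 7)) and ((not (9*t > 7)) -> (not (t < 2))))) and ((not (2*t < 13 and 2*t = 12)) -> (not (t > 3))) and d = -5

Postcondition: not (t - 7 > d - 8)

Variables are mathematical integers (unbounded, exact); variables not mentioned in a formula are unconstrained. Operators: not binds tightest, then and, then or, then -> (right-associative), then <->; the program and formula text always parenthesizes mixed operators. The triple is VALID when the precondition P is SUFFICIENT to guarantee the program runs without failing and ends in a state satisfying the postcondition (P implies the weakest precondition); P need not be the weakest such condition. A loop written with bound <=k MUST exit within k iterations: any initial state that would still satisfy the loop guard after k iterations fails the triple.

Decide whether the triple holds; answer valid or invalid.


Working backward. After the program, the postcondition not (t - 7 > d - 8) must hold; in canonical form it is not (t > d - 1).
Before t := t: not (t > d - 1)
Then branch requires (not (9*t > 7)) and ((not (9*t > 7)) -> (not (t < 2))); else branch requires not (t > d).
Before the if: ((2*d > 2*t - 7 and d = 2*t - 9) -> ((not (9*t > 7)) and ((not (9*t > 7)) -> (not (t < 2))))) and ((not (2*d > 2*t - 7 and d = 2*t - 9)) -> (not (t > d)))
The weakest precondition is ((2*d > 2*t - 7 and d = 2*t - 9) -> ((not (9*t > 7)) and ((not (9*t > 7)) -> (not (t < 2))))) and ((not (2*d > 2*t - 7 and d = 2*t - 9)) -> (not (t > d))).
Check whether ((2*t < 13 and 2*t = 12) -> ((not (9*t > 7)) and ((not (9*t > 7)) -> (not (t < 2))))) and ((not (2*t < 13 and 2*t = 12)) -> (not (t > 3))) and d = -5 implies it.
Countermodel: at the initial state d = -5, t = -4, the precondition holds but the weakest precondition fails.
Answer: invalid


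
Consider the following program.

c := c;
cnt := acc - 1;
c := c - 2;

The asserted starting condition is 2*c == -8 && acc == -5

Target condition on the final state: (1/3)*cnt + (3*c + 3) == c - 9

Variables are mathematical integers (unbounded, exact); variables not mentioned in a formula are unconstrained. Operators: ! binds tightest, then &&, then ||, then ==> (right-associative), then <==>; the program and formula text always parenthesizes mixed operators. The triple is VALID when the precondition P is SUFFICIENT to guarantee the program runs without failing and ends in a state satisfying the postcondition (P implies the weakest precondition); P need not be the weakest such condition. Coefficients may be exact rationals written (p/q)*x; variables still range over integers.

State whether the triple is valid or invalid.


Working backward. After the program, the postcondition (1/3)*cnt + (3*c + 3) == c - 9 must hold; in canonical form it is 2*c + (1/3)*cnt == -12.
Before c := c - 2: 2*c + (1/3)*cnt == -8
Before cnt := acc - 1: (1/3)*acc + 2*c == -23/3
Before c := c: (1/3)*acc + 2*c == -23/3
The weakest precondition is (1/3)*acc + 2*c == -23/3.
Check whether 2*c == -8 && acc == -5 implies it.
Countermodel: at the initial state acc = -5, c = -4, the precondition holds but the weakest precondition fails.
Answer: invalid


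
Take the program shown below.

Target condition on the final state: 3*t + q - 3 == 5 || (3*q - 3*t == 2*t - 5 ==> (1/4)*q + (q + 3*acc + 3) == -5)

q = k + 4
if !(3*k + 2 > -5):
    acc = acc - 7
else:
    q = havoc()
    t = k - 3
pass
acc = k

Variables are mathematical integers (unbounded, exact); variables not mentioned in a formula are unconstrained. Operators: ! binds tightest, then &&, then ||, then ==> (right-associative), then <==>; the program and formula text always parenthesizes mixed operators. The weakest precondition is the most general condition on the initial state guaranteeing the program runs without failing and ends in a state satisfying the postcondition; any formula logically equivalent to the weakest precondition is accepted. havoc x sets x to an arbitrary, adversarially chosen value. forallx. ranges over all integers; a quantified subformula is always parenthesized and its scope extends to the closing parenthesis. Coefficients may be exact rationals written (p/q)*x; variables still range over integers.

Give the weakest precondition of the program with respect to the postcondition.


Working backward. After the program, the postcondition 3*t + q - 3 == 5 || (3*q - 3*t == 2*t - 5 ==> (1/4)*q + (q + 3*acc + 3) == -5) must hold; in canonical form it is q + 3*t == 8 || (3*q == 5*t - 5 ==> 3*acc + (5/4)*q == -8).
Before acc := k: q + 3*t == 8 || (3*q == 5*t - 5 ==> 3*k + (5/4)*q == -8)
Before skip: q + 3*t == 8 || (3*q == 5*t - 5 ==> 3*k + (5/4)*q == -8)
Then branch requires q + 3*t == 8 || (3*q == 5*t - 5 ==> 3*k + (5/4)*q == -8); else branch requires forall q_1. (3*k + q_1 == 17 || (3*q_1 == 5*k - 20 ==> 3*k + (5/4)*q_1 == -8)).
Before the if: ((!(3*k > -7)) ==> (q + 3*t == 8 || (3*q == 5*t - 5 ==> 3*k + (5/4)*q == -8))) && (3*k > -7 ==> (forall q_1. (3*k + q_1 == 17 || (3*q_1 == 5*k - 20 ==> 3*k + (5/4)*q_1 == -8))))
Before q := k + 4: ((!(3*k > -7)) ==> (k + 3*t == 4 || (3*k == 5*t - 17 ==> (17/4)*k == -13))) && (3*k > -7 ==> (forall q_1. (3*k + q_1 == 17 || (3*q_1 == 5*k - 20 ==> 3*k + (5/4)*q_1 == -8))))
Answer: WP = ((!(3*k > -7)) ==> (k + 3*t == 4 || (3*k == 5*t - 17 ==> (17/4)*k == -13))) && (3*k > -7 ==> (forall q_1. (3*k + q_1 == 17 || (3*q_1 == 5*k - 20 ==> 3*k + (5/4)*q_1 == -8))))


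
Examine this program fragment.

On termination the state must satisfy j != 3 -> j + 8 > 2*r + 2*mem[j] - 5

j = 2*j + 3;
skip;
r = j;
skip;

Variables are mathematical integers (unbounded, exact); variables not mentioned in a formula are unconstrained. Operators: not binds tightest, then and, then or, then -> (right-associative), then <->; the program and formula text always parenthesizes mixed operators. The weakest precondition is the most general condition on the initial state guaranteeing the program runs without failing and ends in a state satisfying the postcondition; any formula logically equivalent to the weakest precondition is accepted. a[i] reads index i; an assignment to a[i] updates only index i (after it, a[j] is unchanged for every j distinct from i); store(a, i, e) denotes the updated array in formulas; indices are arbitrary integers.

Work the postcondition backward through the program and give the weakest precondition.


Working backward. After the program, the postcondition j != 3 -> j + 8 > 2*r + 2*mem[j] - 5 must hold; in canonical form it is j != 3 -> j > 2*mem[j] + 2*r - 13.
Before skip: j != 3 -> j > 2*mem[j] + 2*r - 13
Before r := j: j != 3 -> 2*mem[j] + j < 13
Before skip: j != 3 -> 2*mem[j] + j < 13
Before j := 2*j + 3: 2*j != 0 -> 2*mem[2*j + 3] + 2*j < 10
Answer: WP = 2*j != 0 -> 2*mem[2*j + 3] + 2*j < 10


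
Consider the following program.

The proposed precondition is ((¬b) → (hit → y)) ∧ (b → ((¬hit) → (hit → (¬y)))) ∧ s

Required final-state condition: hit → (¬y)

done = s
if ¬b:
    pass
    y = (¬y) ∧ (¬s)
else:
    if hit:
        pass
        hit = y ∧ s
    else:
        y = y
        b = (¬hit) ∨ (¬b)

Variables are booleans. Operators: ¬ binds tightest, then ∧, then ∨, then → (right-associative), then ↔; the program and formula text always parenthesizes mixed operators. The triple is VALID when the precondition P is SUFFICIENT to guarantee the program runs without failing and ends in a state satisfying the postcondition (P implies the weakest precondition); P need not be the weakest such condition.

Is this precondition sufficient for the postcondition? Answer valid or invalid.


Working backward. After the program, hit → (¬y) must hold.
Then branch requires hit → (¬((¬y) ∧ (¬s))); else branch requires (hit → ((y ∧ s) → (¬y))) ∧ ((¬hit) → (hit → (¬y))).
Before the if: ((¬b) → (hit → (¬((¬y) ∧ (¬s))))) ∧ (b → ((hit → ((y ∧ s) → (¬y))) ∧ ((¬hit) → (hit → (¬y)))))
Before done := s: ((¬b) → (hit → (¬((¬y) ∧ (¬s))))) ∧ (b → ((hit → ((y ∧ s) → (¬y))) ∧ ((¬hit) → (hit → (¬y)))))
The weakest precondition is ((¬b) → (hit → (¬((¬y) ∧ (¬s))))) ∧ (b → ((hit → ((y ∧ s) → (¬y))) ∧ ((¬hit) → (hit → (¬y))))).
Check whether ((¬b) → (hit → y)) ∧ (b → ((¬hit) → (hit → (¬y)))) ∧ s implies it.
Countermodel: at the initial state b = true, hit = true, s = true, y = true, the precondition holds but the weakest precondition fails.
Answer: invalid


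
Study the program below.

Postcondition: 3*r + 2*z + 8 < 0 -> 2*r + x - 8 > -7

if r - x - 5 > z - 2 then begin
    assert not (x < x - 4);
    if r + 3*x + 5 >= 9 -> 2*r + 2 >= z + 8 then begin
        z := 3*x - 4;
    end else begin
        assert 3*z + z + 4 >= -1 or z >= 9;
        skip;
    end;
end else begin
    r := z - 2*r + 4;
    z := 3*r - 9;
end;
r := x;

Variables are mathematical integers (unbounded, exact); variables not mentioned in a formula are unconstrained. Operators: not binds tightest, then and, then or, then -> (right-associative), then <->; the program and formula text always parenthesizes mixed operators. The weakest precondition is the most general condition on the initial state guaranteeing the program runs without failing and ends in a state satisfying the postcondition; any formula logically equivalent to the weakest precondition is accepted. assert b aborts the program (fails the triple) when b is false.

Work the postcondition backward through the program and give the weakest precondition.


Working backward. After the program, the postcondition 3*r + 2*z + 8 < 0 -> 2*r + x - 8 > -7 must hold; in canonical form it is 3*r + 2*z < -8 -> 2*r + x > 1.
Before r := x: 3*x + 2*z < -8 -> 3*x > 1
Then branch requires ((r + 3*x >= 4 -> 2*r >= z + 6) -> (9*x < 0 -> 3*x > 1)) and ((not (r + 3*x >= 4 -> 2*r >= z + 6)) -> ((4*z >= -5 or z >= 9) and (3*x + 2*z < -8 -> 3*x > 1))); else branch requires 3*x + 6*z < 12*r - 14 -> 3*x > 1.
Before the if: (r > x + z + 3 -> (((r + 3*x >= 4 -> 2*r >= z + 6) -> (9*x < 0 -> 3*x > 1)) and ((not (r + 3*x >= 4 -> 2*r >= z + 6)) -> ((4*z >= -5 or z >= 9) and (3*x + 2*z < -8 -> 3*x > 1))))) and ((not (r > x + z + 3)) -> (3*x + 6*z < 12*r - 14 -> 3*x > 1))
Answer: WP = (r > x + z + 3 -> (((r + 3*x >= 4 -> 2*r >= z + 6) -> (9*x < 0 -> 3*x > 1)) and ((not (r + 3*x >= 4 -> 2*r >= z + 6)) -> ((4*z >= -5 or z >= 9) and (3*x + 2*z < -8 -> 3*x > 1))))) and ((not (r > x + z + 3)) -> (3*x + 6*z < 12*r - 14 -> 3*x > 1))


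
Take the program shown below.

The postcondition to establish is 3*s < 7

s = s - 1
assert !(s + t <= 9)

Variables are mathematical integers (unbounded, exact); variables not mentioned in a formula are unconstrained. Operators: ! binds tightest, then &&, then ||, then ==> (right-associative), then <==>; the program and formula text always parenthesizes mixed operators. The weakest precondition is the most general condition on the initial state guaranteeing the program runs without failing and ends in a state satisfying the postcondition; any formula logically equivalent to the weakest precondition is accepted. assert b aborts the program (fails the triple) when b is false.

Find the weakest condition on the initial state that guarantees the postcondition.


Working backward. After the program, 3*s < 7 must hold.
Before assert !(s + t <= 9): (!(s + t <= 9)) && 3*s < 7
Before s := s - 1: (!(s + t <= 10)) && 3*s < 10
Answer: WP = (!(s + t <= 10)) && 3*s < 10


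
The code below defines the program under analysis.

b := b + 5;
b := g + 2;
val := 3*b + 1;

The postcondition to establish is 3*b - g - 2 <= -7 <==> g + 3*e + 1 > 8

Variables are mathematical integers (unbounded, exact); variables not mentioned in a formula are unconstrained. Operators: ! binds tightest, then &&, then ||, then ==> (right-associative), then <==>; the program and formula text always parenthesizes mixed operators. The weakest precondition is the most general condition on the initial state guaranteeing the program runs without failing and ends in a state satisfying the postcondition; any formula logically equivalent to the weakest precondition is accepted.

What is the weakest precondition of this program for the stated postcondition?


Working backward. After the program, the postcondition 3*b - g - 2 <= -7 <==> g + 3*e + 1 > 8 must hold; in canonical form it is 3*b <= g - 5 <==> 3*e + g > 7.
Before val := 3*b + 1: 3*b <= g - 5 <==> 3*e + g > 7
Before b := g + 2: 2*g <= -11 <==> 3*e + g > 7
Before b := b + 5: 2*g <= -11 <==> 3*e + g > 7
Answer: WP = 2*g <= -11 <==> 3*e + g > 7
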